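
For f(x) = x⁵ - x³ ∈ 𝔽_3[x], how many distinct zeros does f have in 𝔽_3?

3

Evaluate at each of the 3 elements of 𝔽_3:
f(0) = 0 → root; f(1) = 0 → root; f(2) = 0 → root.
Roots: {0, 1, 2}.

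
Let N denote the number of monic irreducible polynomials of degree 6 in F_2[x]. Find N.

9

x^(2^6) − x is the product of all monic irreducibles of degree dividing 6; Möbius inversion gives N = (1/6) Σ μ(6/d)·2^d.
Divisors of 6: 1, 2, 3, 6; μ(6/d) for each: 1, -1, -1, 1.
Σ = 2^1 − 2^2 − 2^3 + 2^6 = 54.
N = 54/6 = 9.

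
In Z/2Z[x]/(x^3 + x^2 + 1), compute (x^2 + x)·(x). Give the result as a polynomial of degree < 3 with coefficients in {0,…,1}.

1

Multiply in Z/2Z[x]: (x^2 + x)·(x) = x^3 + x^2.
Reduce using x^3 ≡ x^2 + 1 (mod x^3 + x^2 + 1).
Reduced: 1.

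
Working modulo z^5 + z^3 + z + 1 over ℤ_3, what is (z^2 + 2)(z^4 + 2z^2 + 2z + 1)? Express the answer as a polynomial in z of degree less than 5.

Multiply in ℤ_3[z]: (z^2 + 2)·(z^4 + 2z^2 + 2z + 1) = z^6 + z^4 + 2z^3 + 2z^2 + z + 2.
Reduce using z^5 ≡ 2z^3 + 2z + 2 (mod z^5 + z^3 + z + 1).
Reduced: 2z^3 + z^2 + 2.

2z^3 + z^2 + 2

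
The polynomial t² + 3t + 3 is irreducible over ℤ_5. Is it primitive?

Yes

Write f(t) = t² + 3t + 3.
|GF(5^2)^×| = 5^2 − 1 = 24. Prime factorization: 24 = 2^3·3.
f is primitive ⇔ t has order 24 in GF(5)[t]/(f), i.e. t^(24/q) ≠ 1 for each prime q | 24.
t^(12) mod f = 4.
t^(8) mod f = t + 1.
None equal 1, so t has full order 24; f is primitive.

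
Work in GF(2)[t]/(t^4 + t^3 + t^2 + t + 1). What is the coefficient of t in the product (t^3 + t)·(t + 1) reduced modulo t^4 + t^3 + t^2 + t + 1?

0

Multiply in GF(2)[t]: (t^3 + t)·(t + 1) = t^4 + t^3 + t^2 + t.
Reduce using t^4 ≡ t^3 + t^2 + t + 1 (mod t^4 + t^3 + t^2 + t + 1).
Reduced: 1.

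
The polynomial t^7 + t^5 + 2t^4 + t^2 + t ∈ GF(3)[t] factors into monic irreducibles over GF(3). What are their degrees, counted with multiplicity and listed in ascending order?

1, 1, 1, 1, 1, 2

Write h(t) = t^7 + t^5 + 2t^4 + t^2 + t.
Roots in GF(3): h(0) = 0 → root; h(1) = 0 → root; h(2) = 0 → root.
Linear factors from roots: (t), (t + 2), (t + 1).
Complete factorization: h(t) = (t)·(t + 2)·(t + 1)^3·(t^2 + t + 2).
Factor degrees with multiplicity: 1 + 1 + 1 + 1 + 1 + 2 = 7.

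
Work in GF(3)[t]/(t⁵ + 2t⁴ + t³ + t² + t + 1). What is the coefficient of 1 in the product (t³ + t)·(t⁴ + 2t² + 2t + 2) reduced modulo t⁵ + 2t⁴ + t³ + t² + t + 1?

Multiply in GF(3)[t]: (t³ + t)·(t⁴ + 2t² + 2t + 2) = t⁷ + 2t⁴ + t³ + 2t² + 2t.
Reduce using t⁵ ≡ t⁴ + 2t³ + 2t² + 2t + 2 (mod t⁵ + 2t⁴ + t³ + t² + t + 1).
Reduced: 2t³ + t.

0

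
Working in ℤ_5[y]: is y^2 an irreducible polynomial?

Write f(y) = y^2.
Check for roots in ℤ_5: f(0) = 0 → root; f(1) = 1; f(2) = 4; f(3) = 4; f(4) = 1.
f(0) = 0, so (y) divides f(y); f is reducible.

No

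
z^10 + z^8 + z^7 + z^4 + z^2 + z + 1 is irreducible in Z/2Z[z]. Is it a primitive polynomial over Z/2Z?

Write f(z) = z^10 + z^8 + z^7 + z^4 + z^2 + z + 1.
|GF(2^10)^×| = 2^10 − 1 = 1023. Prime factorization: 1023 = 3·11·31.
f is primitive ⇔ z has order 1023 in GF(2)[z]/(f), i.e. z^(1023/q) ≠ 1 for each prime q | 1023.
z^(341) mod f = z^8 + z^7 + z^6 + z^3 + z^2.
z^(93) mod f = z^9 + z^7 + z^6 + z^5 + z^4 + z^2 + z + 1.
z^(33) mod f = z^6 + z^4 + z^3 + z.
None equal 1, so z has full order 1023; f is primitive.

Yes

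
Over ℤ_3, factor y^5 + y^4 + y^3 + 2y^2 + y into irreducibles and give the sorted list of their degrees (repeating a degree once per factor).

1, 1, 1, 2

Write h(y) = y^5 + y^4 + y^3 + 2y^2 + y.
Roots in ℤ_3: h(0) = 0 → root; h(1) = 0 → root; h(2) = 0 → root.
Linear factors from roots: (y), (y + 2), (y + 1).
Complete factorization: h(y) = (y)·(y + 1)·(y + 2)·(y^2 + y + 2).
Factor degrees with multiplicity: 1 + 1 + 1 + 2 = 5.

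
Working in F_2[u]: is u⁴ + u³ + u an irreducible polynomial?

No

Write P(u) = u⁴ + u³ + u.
Check for roots in F_2: P(0) = 0 → root; P(1) = 1.
P(0) = 0, so (u) divides P(u); P is reducible.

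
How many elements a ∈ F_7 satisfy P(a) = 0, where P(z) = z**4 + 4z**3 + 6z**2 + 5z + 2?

4

Evaluate at each of the 7 elements of F_7:
P(0) = 2; P(1) = 4; P(2) = 0 → root; P(3) = 1; P(4) = 0 → root; P(5) = 0 → root; P(6) = 0 → root.
Roots: {2, 4, 5, 6}.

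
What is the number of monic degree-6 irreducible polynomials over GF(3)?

By the necklace-counting formula, N_3(6) = (1/6) Σ_{d|6} μ(6/d)·3^d.
Divisors of 6: 1, 2, 3, 6; μ(6/d) for each: 1, -1, -1, 1.
Σ = 3^1 − 3^2 − 3^3 + 3^6 = 696.
N = 696/6 = 116.

116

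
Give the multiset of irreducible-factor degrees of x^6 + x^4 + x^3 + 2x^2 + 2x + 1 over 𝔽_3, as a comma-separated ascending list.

2, 4

Write f(x) = x^6 + x^4 + x^3 + 2x^2 + 2x + 1.
Roots in 𝔽_3: f(0) = 1; f(1) = 2; f(2) = 2.
Complete factorization: f(x) = (x^2 + x + 2)·(x^4 + 2x^3 + 2).
Factor degrees with multiplicity: 2 + 4 = 6.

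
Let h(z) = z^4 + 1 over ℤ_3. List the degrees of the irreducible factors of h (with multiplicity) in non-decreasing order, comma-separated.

2, 2

Roots in ℤ_3: h(0) = 1; h(1) = 2; h(2) = 2.
Complete factorization: h(z) = (z^2 + z + 2)·(z^2 + 2z + 2).
Factor degrees with multiplicity: 2 + 2 = 4.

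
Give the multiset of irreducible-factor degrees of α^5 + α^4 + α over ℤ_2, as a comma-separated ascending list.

Write h(α) = α^5 + α^4 + α.
Roots in ℤ_2: h(0) = 0 → root; h(1) = 1.
Linear factors from roots: (α).
Complete factorization: h(α) = (α)·(α^4 + α^3 + 1).
Factor degrees with multiplicity: 1 + 4 = 5.

1, 4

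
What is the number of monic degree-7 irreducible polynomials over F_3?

312

x^(3^7) − x is the product of all monic irreducibles of degree dividing 7; Möbius inversion gives N = (1/7) Σ μ(7/d)·3^d.
Divisors of 7: 1, 7; μ(7/d) for each: -1, 1.
Σ = − 3^1 + 3^7 = 2184.
N = 2184/7 = 312.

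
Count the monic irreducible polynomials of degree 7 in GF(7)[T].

Gauss's count: N_{7}(7) = (1/7) Σ_{d|7} μ(7/d)·7^d.
Divisors of 7: 1, 7; μ(7/d) for each: -1, 1.
Σ = − 7^1 + 7^7 = 823536.
N = 823536/7 = 117648.

117648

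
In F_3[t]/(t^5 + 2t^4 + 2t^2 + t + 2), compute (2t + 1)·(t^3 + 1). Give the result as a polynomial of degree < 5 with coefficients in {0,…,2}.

2t^4 + t^3 + 2t + 1

Multiply in F_3[t]: (2t + 1)·(t^3 + 1) = 2t^4 + t^3 + 2t + 1.
Reduced: 2t^4 + t^3 + 2t + 1.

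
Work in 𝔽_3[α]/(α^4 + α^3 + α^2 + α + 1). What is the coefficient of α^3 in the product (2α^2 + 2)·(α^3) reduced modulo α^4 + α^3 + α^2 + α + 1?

2

Multiply in 𝔽_3[α]: (2α^2 + 2)·(α^3) = 2α^5 + 2α^3.
Reduce using α^4 ≡ 2α^3 + 2α^2 + 2α + 2 (mod α^4 + α^3 + α^2 + α + 1).
Reduced: 2α^3 + 2.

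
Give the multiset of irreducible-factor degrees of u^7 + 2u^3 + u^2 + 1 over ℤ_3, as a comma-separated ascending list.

2, 2, 3

Write h(u) = u^7 + 2u^3 + u^2 + 1.
Roots in ℤ_3: h(0) = 1; h(1) = 2; h(2) = 2.
Complete factorization: h(u) = (u^2 + 1)·(u^2 + 2u + 2)·(u^3 + u^2 + u + 2).
Factor degrees with multiplicity: 2 + 2 + 3 = 7.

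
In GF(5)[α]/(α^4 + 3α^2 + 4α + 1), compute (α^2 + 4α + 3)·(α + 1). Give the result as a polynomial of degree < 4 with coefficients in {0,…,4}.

Multiply in GF(5)[α]: (α^2 + 4α + 3)·(α + 1) = α^3 + 2α + 3.
Reduced: α^3 + 2α + 3.

α^3 + 2α + 3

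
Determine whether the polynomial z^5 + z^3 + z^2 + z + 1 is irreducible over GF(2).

Write P(z) = z^5 + z^3 + z^2 + z + 1.
Check for roots in GF(2): P(0) = 1; P(1) = 1.
No roots, so no linear factors.
Monic irreducibles of degree 2 over GF(2): z^2 + z + 1.
None of them divide P (all give nonzero remainder).
No irreducible factor of degree ≤ 2 exists, so P is irreducible over GF(2).

Yes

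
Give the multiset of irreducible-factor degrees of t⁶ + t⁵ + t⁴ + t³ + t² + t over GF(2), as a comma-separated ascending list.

1, 1, 2, 2

Write g(t) = t⁶ + t⁵ + t⁴ + t³ + t² + t.
Roots in GF(2): g(0) = 0 → root; g(1) = 0 → root.
Linear factors from roots: (t), (t + 1).
Complete factorization: g(t) = (t)·(t + 1)·(t² + t + 1)^2.
Factor degrees with multiplicity: 1 + 1 + 2 + 2 = 6.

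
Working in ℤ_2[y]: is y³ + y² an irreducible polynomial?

No

Write P(y) = y³ + y².
Check for roots in ℤ_2: P(0) = 0 → root; P(1) = 0 → root.
P(0) = 0, so (y) divides P(y); P is reducible.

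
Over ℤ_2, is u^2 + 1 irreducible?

Write m(u) = u^2 + 1.
Check for roots in ℤ_2: m(0) = 1; m(1) = 0 → root.
m(1) = 0, so (u − 1) divides m(u); m is reducible.

No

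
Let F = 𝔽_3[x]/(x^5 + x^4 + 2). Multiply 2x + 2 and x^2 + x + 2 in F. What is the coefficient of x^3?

2

Multiply in 𝔽_3[x]: (2x + 2)·(x^2 + x + 2) = 2x^3 + x^2 + 1.
Reduced: 2x^3 + x^2 + 1.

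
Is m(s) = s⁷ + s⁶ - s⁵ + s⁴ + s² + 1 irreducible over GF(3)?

Yes

Check for roots in GF(3): m(0) = 1; m(1) = 1; m(2) = 1.
No roots, so no linear factors.
Monic irreducibles of degree 2 over GF(3): s² + 1, s² + s - 1, s² - s - 1.
None of them divide m (all give nonzero remainder).
Degree-3 irreducible divisors: test the 8 monic irreducibles of degree 3 over GF(3).
None of them divide m (all give nonzero remainder).
No irreducible factor of degree ≤ 3 exists, so m is irreducible over GF(3).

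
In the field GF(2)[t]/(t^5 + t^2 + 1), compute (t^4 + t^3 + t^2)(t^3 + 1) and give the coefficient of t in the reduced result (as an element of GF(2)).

Multiply in GF(2)[t]: (t^4 + t^3 + t^2)·(t^3 + 1) = t^7 + t^6 + t^5 + t^4 + t^3 + t^2.
Reduce using t^5 ≡ t^2 + 1 (mod t^5 + t^2 + 1).
Reduced: t^2 + t + 1.

1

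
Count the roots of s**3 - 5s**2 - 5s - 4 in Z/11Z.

Write g(s) = s**3 - 5s**2 - 5s - 4.
Evaluate at each of the 11 elements of Z/11Z:
g(0) = 7; g(1) = 9; g(2) = 7; g(3) = 7; g(4) = 4; g(5) = 4; g(6) = 2; g(7) = 4; g(8) = 5; g(9) = 0 → root; g(10) = 6.
Roots: {9}.

1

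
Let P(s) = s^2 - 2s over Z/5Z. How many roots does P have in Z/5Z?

2

Evaluate at each of the 5 elements of Z/5Z:
P(0) = 0 → root; P(1) = 4; P(2) = 0 → root; P(3) = 3; P(4) = 3.
Roots: {0, 2}.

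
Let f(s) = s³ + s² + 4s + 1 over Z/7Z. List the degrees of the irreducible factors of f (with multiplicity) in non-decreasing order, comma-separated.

Linear factors from roots: (s + 6), (s + 5), (s + 4).
Complete factorization: f(s) = (s + 4)·(s + 5)·(s + 6).
Factor degrees with multiplicity: 1 + 1 + 1 = 3.

1, 1, 1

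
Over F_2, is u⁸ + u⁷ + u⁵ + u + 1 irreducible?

Yes

Write f(u) = u⁸ + u⁷ + u⁵ + u + 1.
Check for roots in F_2: f(0) = 1; f(1) = 1.
No roots, so no linear factors.
Monic irreducibles of degree 2 over GF(2): u² + u + 1.
None of them divide f (all give nonzero remainder).
Monic irreducibles of degree 3 over GF(2): u³ + u + 1, u³ + u² + 1.
None of them divide f (all give nonzero remainder).
Monic irreducibles of degree 4 over GF(2): u⁴ + u + 1, u⁴ + u³ + 1, u⁴ + u³ + u² + u + 1.
None of them divide f (all give nonzero remainder).
No irreducible factor of degree ≤ 4 exists, so f is irreducible over GF(2).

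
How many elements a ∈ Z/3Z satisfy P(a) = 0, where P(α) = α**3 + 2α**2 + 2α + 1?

Evaluate at each of the 3 elements of Z/3Z:
P(0) = 1; P(1) = 0 → root; P(2) = 0 → root.
Roots: {1, 2}.

2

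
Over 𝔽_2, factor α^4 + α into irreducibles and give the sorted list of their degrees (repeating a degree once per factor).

1, 1, 2

Write f(α) = α^4 + α.
Roots in 𝔽_2: f(0) = 0 → root; f(1) = 0 → root.
Linear factors from roots: (α), (α + 1).
Complete factorization: f(α) = (α)·(α + 1)·(α^2 + α + 1).
Factor degrees with multiplicity: 1 + 1 + 2 = 4.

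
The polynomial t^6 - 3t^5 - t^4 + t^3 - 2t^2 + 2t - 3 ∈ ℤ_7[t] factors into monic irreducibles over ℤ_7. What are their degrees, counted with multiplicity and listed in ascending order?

1, 2, 3

Write f(t) = t^6 - 3t^5 - t^4 + t^3 - 2t^2 + 2t - 3.
Linear factors from roots: (t + 3).
Complete factorization: f(t) = (t + 3)·(t^2 + 2t - 2)·(t^3 - t^2 - 3).
Factor degrees with multiplicity: 1 + 2 + 3 = 6.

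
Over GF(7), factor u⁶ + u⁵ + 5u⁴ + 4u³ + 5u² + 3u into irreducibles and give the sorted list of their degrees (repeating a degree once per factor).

1, 1, 1, 3

Write h(u) = u⁶ + u⁵ + 5u⁴ + 4u³ + 5u² + 3u.
Linear factors from roots: (u), (u + 3).
Complete factorization: h(u) = (u)·(u + 3)^2·(u³ + 2u² + 5u + 5).
Factor degrees with multiplicity: 1 + 1 + 1 + 3 = 6.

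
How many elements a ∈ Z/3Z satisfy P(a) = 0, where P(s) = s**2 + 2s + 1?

1

Evaluate at each of the 3 elements of Z/3Z:
P(0) = 1; P(1) = 1; P(2) = 0 → root.
Roots: {2}.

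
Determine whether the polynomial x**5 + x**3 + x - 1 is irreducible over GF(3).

Yes

Write P(x) = x**5 + x**3 + x - 1.
Check for roots in GF(3): P(0) = 2; P(1) = 2; P(2) = 2.
No roots, so no linear factors.
Monic irreducibles of degree 2 over GF(3): x**2 + 1, x**2 + x - 1, x**2 - x - 1.
None of them divide P (all give nonzero remainder).
No irreducible factor of degree ≤ 2 exists, so P is irreducible over GF(3).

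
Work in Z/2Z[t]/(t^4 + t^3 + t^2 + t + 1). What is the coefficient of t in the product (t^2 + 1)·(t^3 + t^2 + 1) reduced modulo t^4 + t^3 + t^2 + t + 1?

1

Multiply in Z/2Z[t]: (t^2 + 1)·(t^3 + t^2 + 1) = t^5 + t^4 + t^3 + 1.
Reduce using t^4 ≡ t^3 + t^2 + t + 1 (mod t^4 + t^3 + t^2 + t + 1).
Reduced: t^2 + t + 1.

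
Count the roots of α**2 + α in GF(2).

2

Write g(α) = α**2 + α.
Evaluate at each of the 2 elements of GF(2):
g(0) = 0 → root; g(1) = 0 → root.
Roots: {0, 1}.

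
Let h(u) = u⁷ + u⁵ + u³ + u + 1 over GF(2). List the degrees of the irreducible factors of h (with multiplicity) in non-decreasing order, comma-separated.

7

Roots in GF(2): h(0) = 1; h(1) = 1.
Complete factorization: h(u) = (u⁷ + u⁵ + u³ + u + 1).
Factor degrees with multiplicity: 7 = 7.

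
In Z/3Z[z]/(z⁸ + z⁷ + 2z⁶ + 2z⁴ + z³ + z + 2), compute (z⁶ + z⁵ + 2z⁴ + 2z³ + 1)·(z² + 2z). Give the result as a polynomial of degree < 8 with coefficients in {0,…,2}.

Multiply in Z/3Z[z]: (z⁶ + z⁵ + 2z⁴ + 2z³ + 1)·(z² + 2z) = z⁸ + z⁶ + z⁴ + z² + 2z.
Reduce using z⁸ ≡ 2z⁷ + z⁶ + z⁴ + 2z³ + 2z + 1 (mod z⁸ + z⁷ + 2z⁶ + 2z⁴ + z³ + z + 2).
Reduced: 2z⁷ + 2z⁶ + 2z⁴ + 2z³ + z² + z + 1.

2z^7 + 2z^6 + 2z^4 + 2z^3 + z^2 + z + 1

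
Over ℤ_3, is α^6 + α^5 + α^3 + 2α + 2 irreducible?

No

Write f(α) = α^6 + α^5 + α^3 + 2α + 2.
Check for roots in ℤ_3: f(0) = 2; f(1) = 1; f(2) = 2.
No roots, so no linear factors.
Monic irreducibles of degree 2 over GF(3): α^2 + 1, α^2 + α + 2, α^2 + 2α + 2.
None of them divide f (all give nonzero remainder).
Degree-3 irreducible divisors: test the 8 monic irreducibles of degree 3 over GF(3).
α^3 + 2α^2 + 1 divides f: f(α) = (α^3 + 2α^2 + 1)·(α^3 + 2α^2 + 2α + 2).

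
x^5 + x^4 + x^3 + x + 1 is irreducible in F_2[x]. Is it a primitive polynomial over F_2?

Write f(x) = x^5 + x^4 + x^3 + x + 1.
|GF(2^5)^×| = 2^5 − 1 = 31. Prime factorization: 31 = 31.
f is primitive ⇔ x has order 31 in GF(2)[x]/(f), i.e. x^(31/q) ≠ 1 for each prime q | 31.
x^(1) mod f = x.
None equal 1, so x has full order 31; f is primitive.

Yes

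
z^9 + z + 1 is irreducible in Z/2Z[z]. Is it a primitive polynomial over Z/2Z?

Write f(z) = z^9 + z + 1.
|GF(2^9)^×| = 2^9 − 1 = 511. Prime factorization: 511 = 7·73.
f is primitive ⇔ z has order 511 in GF(2)[z]/(f), i.e. z^(511/q) ≠ 1 for each prime q | 511.
z^(73) mod f = 1
z^(7) mod f = z^7.
Since z^(73) = 1, the order of z divides 73 < 511; not primitive.

No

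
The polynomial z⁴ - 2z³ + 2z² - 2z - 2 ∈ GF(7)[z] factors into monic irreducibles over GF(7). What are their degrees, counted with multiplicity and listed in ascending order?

Write h(z) = z⁴ - 2z³ + 2z² - 2z - 2.
Linear factors from roots: (z + 2).
Complete factorization: h(z) = (z + 2)·(z³ + 3z² + 3z - 1).
Factor degrees with multiplicity: 1 + 3 = 4.

1, 3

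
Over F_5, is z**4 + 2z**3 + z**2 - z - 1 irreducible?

Write g(z) = z**4 + 2z**3 + z**2 - z - 1.
Check for roots in F_5: g(0) = 4; g(1) = 2; g(2) = 3; g(3) = 0 → root; g(4) = 0 → root.
g(3) = 0, so (z − 3) divides g(z); g is reducible.

No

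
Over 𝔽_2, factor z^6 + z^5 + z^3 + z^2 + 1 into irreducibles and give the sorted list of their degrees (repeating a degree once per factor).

Write h(z) = z^6 + z^5 + z^3 + z^2 + 1.
Roots in 𝔽_2: h(0) = 1; h(1) = 1.
Complete factorization: h(z) = (z^6 + z^5 + z^3 + z^2 + 1).
Factor degrees with multiplicity: 6 = 6.

6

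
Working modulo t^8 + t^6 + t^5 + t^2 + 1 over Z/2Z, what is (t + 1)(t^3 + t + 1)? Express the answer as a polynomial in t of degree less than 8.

t^4 + t^3 + t^2 + 1

Multiply in Z/2Z[t]: (t + 1)·(t^3 + t + 1) = t^4 + t^3 + t^2 + 1.
Reduced: t^4 + t^3 + t^2 + 1.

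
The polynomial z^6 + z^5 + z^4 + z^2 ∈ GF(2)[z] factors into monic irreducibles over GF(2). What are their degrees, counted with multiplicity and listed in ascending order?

1, 1, 1, 3

Write h(z) = z^6 + z^5 + z^4 + z^2.
Roots in GF(2): h(0) = 0 → root; h(1) = 0 → root.
Linear factors from roots: (z), (z + 1).
Complete factorization: h(z) = (z + 1)·(z)^2·(z^3 + z + 1).
Factor degrees with multiplicity: 1 + 1 + 1 + 3 = 6.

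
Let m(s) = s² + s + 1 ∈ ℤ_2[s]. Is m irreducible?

Check for roots in ℤ_2: m(0) = 1; m(1) = 1.
No roots. A degree-2 polynomial over a field with no linear factor is irreducible.

Yes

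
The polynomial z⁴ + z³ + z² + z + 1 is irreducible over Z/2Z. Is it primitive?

Write f(z) = z⁴ + z³ + z² + z + 1.
|GF(2^4)^×| = 2^4 − 1 = 15. Prime factorization: 15 = 3·5.
f is primitive ⇔ z has order 15 in GF(2)[z]/(f), i.e. z^(15/q) ≠ 1 for each prime q | 15.
z^(5) mod f = 1
z^(3) mod f = z³.
Since z^(5) = 1, the order of z divides 5 < 15; not primitive.

No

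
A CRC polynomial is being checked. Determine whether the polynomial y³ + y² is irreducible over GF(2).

Write g(y) = y³ + y².
Check for roots in GF(2): g(0) = 0 → root; g(1) = 0 → root.
g(0) = 0, so (y) divides g(y); g is reducible.

No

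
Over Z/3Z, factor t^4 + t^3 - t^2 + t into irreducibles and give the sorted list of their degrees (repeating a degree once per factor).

Write h(t) = t^4 + t^3 - t^2 + t.
Roots in Z/3Z: h(0) = 0 → root; h(1) = 2; h(2) = 1.
Linear factors from roots: (t).
Complete factorization: h(t) = (t)·(t^3 + t^2 - t + 1).
Factor degrees with multiplicity: 1 + 3 = 4.

1, 3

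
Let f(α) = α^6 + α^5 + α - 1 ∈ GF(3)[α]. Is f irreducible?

Yes

Check for roots in GF(3): f(0) = 2; f(1) = 2; f(2) = 1.
No roots, so no linear factors.
Monic irreducibles of degree 2 over GF(3): α^2 + 1, α^2 + α - 1, α^2 - α - 1.
None of them divide f (all give nonzero remainder).
Degree-3 irreducible divisors: test the 8 monic irreducibles of degree 3 over GF(3).
None of them divide f (all give nonzero remainder).
No irreducible factor of degree ≤ 3 exists, so f is irreducible over GF(3).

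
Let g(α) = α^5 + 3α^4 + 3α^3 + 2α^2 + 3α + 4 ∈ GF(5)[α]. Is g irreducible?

Yes

Check for roots in GF(5): g(0) = 4; g(1) = 1; g(2) = 2; g(3) = 3; g(4) = 2.
No roots, so no linear factors.
Degree-2 irreducible divisors: test the 10 monic irreducibles of degree 2 over GF(5).
None of them divide g (all give nonzero remainder).
No irreducible factor of degree ≤ 2 exists, so g is irreducible over GF(5).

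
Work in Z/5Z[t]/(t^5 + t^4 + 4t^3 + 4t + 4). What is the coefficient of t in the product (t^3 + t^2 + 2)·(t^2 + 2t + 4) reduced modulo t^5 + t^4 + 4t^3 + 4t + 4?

Multiply in Z/5Z[t]: (t^3 + t^2 + 2)·(t^2 + 2t + 4) = t^5 + 3t^4 + t^3 + t^2 + 4t + 3.
Reduce using t^5 ≡ 4t^4 + t^3 + t + 1 (mod t^5 + t^4 + 4t^3 + 4t + 4).
Reduced: 2t^4 + 2t^3 + t^2 + 4.

0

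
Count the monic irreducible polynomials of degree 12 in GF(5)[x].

20343700

By the necklace-counting formula, N_5(12) = (1/12) Σ_{d|12} μ(12/d)·5^d.
Divisors of 12: 1, 2, 3, 4, 6, 12; μ(12/d) for each: 0, 1, 0, -1, -1, 1.
Σ = 5^2 − 5^4 − 5^6 + 5^12 = 244124400.
N = 244124400/12 = 20343700.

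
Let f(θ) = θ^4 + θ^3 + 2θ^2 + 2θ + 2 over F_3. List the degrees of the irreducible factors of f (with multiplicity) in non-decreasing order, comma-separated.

Roots in F_3: f(0) = 2; f(1) = 2; f(2) = 2.
Complete factorization: f(θ) = (θ^4 + θ^3 + 2θ^2 + 2θ + 2).
Factor degrees with multiplicity: 4 = 4.

4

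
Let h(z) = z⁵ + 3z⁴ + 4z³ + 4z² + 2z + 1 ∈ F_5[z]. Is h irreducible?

No

Check for roots in F_5: h(0) = 1; h(1) = 0 → root; h(2) = 3; h(3) = 2; h(4) = 1.
h(1) = 0, so (z − 1) divides h(z); h is reducible.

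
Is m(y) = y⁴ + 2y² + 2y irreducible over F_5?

Check for roots in F_5: m(0) = 0 → root; m(1) = 0 → root; m(2) = 3; m(3) = 0 → root; m(4) = 1.
m(0) = 0, so (y) divides m(y); m is reducible.

No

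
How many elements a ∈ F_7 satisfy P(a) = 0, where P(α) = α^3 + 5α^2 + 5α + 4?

Evaluate at each of the 7 elements of F_7:
P(0) = 4; P(1) = 1; P(2) = 0 → root; P(3) = 0 → root; P(4) = 0 → root; P(5) = 6; P(6) = 3.
Roots: {2, 3, 4}.

3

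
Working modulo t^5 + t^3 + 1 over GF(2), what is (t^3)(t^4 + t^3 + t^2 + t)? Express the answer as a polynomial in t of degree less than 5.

t^2 + t

Multiply in GF(2)[t]: (t^3)·(t^4 + t^3 + t^2 + t) = t^7 + t^6 + t^5 + t^4.
Reduce using t^5 ≡ t^3 + 1 (mod t^5 + t^3 + 1).
Reduced: t^2 + t.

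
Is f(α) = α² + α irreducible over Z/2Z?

No

Check for roots in Z/2Z: f(0) = 0 → root; f(1) = 0 → root.
f(0) = 0, so (α) divides f(α); f is reducible.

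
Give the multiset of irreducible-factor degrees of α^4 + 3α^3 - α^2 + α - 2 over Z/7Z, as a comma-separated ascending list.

Write g(α) = α^4 + 3α^3 - α^2 + α - 2.
Linear factors from roots: (α - 3), (α + 3).
Complete factorization: g(α) = (α + 3)·(α - 3)·(α^2 + 3α + 1).
Factor degrees with multiplicity: 1 + 1 + 2 = 4.

1, 1, 2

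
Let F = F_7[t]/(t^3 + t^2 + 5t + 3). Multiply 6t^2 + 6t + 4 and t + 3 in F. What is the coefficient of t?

Multiply in F_7[t]: (6t^2 + 6t + 4)·(t + 3) = 6t^3 + 3t^2 + t + 5.
Reduce using t^3 ≡ 6t^2 + 2t + 4 (mod t^3 + t^2 + 5t + 3).
Reduced: 4t^2 + 6t + 1.

6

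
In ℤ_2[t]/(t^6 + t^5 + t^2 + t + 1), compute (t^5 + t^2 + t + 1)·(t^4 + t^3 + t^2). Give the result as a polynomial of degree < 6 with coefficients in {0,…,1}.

Multiply in ℤ_2[t]: (t^5 + t^2 + t + 1)·(t^4 + t^3 + t^2) = t^9 + t^8 + t^7 + t^6 + t^4 + t^2.
Reduce using t^6 ≡ t^5 + t^2 + t + 1 (mod t^6 + t^5 + t^2 + t + 1).
Reduced: t^5 + t.

t^5 + t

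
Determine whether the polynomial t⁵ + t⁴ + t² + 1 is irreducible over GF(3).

Yes

Write g(t) = t⁵ + t⁴ + t² + 1.
Check for roots in GF(3): g(0) = 1; g(1) = 1; g(2) = 2.
No roots, so no linear factors.
Monic irreducibles of degree 2 over GF(3): t² + 1, t² + t - 1, t² - t - 1.
None of them divide g (all give nonzero remainder).
No irreducible factor of degree ≤ 2 exists, so g is irreducible over GF(3).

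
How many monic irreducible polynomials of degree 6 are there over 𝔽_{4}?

670

Gauss's count: N_{4}(6) = (1/6) Σ_{d|6} μ(6/d)·4^d.
Divisors of 6: 1, 2, 3, 6; μ(6/d) for each: 1, -1, -1, 1.
Σ = 4^1 − 4^2 − 4^3 + 4^6 = 4020.
N = 4020/6 = 670.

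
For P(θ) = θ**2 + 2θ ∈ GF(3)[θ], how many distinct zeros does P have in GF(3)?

2

Evaluate at each of the 3 elements of GF(3):
P(0) = 0 → root; P(1) = 0 → root; P(2) = 2.
Roots: {0, 1}.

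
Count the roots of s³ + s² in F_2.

2

Write h(s) = s³ + s².
Evaluate at each of the 2 elements of F_2:
h(0) = 0 → root; h(1) = 0 → root.
Roots: {0, 1}.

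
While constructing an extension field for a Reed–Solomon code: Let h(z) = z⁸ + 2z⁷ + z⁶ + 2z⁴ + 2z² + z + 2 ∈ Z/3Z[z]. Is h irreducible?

Yes

Check for roots in Z/3Z: h(0) = 2; h(1) = 2; h(2) = 2.
No roots, so no linear factors.
Monic irreducibles of degree 2 over GF(3): z² + 1, z² + z + 2, z² + 2z + 2.
None of them divide h (all give nonzero remainder).
Degree-3 irreducible divisors: test the 8 monic irreducibles of degree 3 over GF(3).
None of them divide h (all give nonzero remainder).
Degree-4 irreducible divisors: test the 18 monic irreducibles of degree 4 over GF(3).
None of them divide h (all give nonzero remainder).
No irreducible factor of degree ≤ 4 exists, so h is irreducible over GF(3).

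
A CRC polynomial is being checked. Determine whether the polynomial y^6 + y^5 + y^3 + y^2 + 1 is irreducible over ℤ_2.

Yes

Write P(y) = y^6 + y^5 + y^3 + y^2 + 1.
Check for roots in ℤ_2: P(0) = 1; P(1) = 1.
No roots, so no linear factors.
Monic irreducibles of degree 2 over GF(2): y^2 + y + 1.
None of them divide P (all give nonzero remainder).
Monic irreducibles of degree 3 over GF(2): y^3 + y + 1, y^3 + y^2 + 1.
None of them divide P (all give nonzero remainder).
No irreducible factor of degree ≤ 3 exists, so P is irreducible over GF(2).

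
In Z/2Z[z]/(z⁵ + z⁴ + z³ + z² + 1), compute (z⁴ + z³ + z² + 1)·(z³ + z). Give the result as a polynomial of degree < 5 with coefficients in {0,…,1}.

z^4 + z^3 + z + 1

Multiply in Z/2Z[z]: (z⁴ + z³ + z² + 1)·(z³ + z) = z⁷ + z⁶ + z⁴ + z.
Reduce using z⁵ ≡ z⁴ + z³ + z² + 1 (mod z⁵ + z⁴ + z³ + z² + 1).
Reduced: z⁴ + z³ + z + 1.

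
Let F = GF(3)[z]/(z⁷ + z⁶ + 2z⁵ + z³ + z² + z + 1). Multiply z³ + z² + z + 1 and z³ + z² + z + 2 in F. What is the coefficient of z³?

Multiply in GF(3)[z]: (z³ + z² + z + 1)·(z³ + z² + z + 2) = z⁶ + 2z⁵ + 2z³ + z² + 2.
Reduced: z⁶ + 2z⁵ + 2z³ + z² + 2.

2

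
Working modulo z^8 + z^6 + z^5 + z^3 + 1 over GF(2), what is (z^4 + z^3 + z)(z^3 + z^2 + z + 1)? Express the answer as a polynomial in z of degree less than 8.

Multiply in GF(2)[z]: (z^4 + z^3 + z)·(z^3 + z^2 + z + 1) = z^7 + z^4 + z^2 + z.
Reduced: z^7 + z^4 + z^2 + z.

z^7 + z^4 + z^2 + z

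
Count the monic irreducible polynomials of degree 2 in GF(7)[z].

x^(7^2) − x is the product of all monic irreducibles of degree dividing 2; Möbius inversion gives N = (1/2) Σ μ(2/d)·7^d.
Divisors of 2: 1, 2; μ(2/d) for each: -1, 1.
Σ = − 7^1 + 7^2 = 42.
N = 42/2 = 21.

21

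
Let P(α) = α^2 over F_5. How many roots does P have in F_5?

1

Evaluate at each of the 5 elements of F_5:
P(0) = 0 → root; P(1) = 1; P(2) = 4; P(3) = 4; P(4) = 1.
Roots: {0}.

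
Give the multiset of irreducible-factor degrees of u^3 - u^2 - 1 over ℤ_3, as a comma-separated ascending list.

Write h(u) = u^3 - u^2 - 1.
Roots in ℤ_3: h(0) = 2; h(1) = 2; h(2) = 0 → root.
Linear factors from roots: (u + 1).
Complete factorization: h(u) = (u + 1)·(u^2 + u - 1).
Factor degrees with multiplicity: 1 + 2 = 3.

1, 2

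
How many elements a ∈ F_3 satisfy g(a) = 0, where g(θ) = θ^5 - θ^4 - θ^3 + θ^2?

Evaluate at each of the 3 elements of F_3:
g(0) = 0 → root; g(1) = 0 → root; g(2) = 0 → root.
Roots: {0, 1, 2}.

3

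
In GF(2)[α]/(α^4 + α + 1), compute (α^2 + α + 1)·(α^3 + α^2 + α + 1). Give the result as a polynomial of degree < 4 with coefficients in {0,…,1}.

Multiply in GF(2)[α]: (α^2 + α + 1)·(α^3 + α^2 + α + 1) = α^5 + α^3 + α^2 + 1.
Reduce using α^4 ≡ α + 1 (mod α^4 + α + 1).
Reduced: α^3 + α + 1.

α^3 + α + 1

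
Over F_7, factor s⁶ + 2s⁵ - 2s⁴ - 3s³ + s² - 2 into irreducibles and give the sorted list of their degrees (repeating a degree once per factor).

Write h(s) = s⁶ + 2s⁵ - 2s⁴ - 3s³ + s² - 2.
Complete factorization: h(s) = (s⁶ + 2s⁵ - 2s⁴ - 3s³ + s² - 2).
Factor degrees with multiplicity: 6 = 6.

6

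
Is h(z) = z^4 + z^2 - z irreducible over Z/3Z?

Check for roots in Z/3Z: h(0) = 0 → root; h(1) = 1; h(2) = 0 → root.
h(0) = 0, so (z) divides h(z); h is reducible.

No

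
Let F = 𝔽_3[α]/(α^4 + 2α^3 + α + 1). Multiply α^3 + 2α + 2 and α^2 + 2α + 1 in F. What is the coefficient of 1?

2

Multiply in 𝔽_3[α]: (α^3 + 2α + 2)·(α^2 + 2α + 1) = α^5 + 2α^4 + 2.
Reduce using α^4 ≡ α^3 + 2α + 2 (mod α^4 + 2α^3 + α + 1).
Reduced: 2α^2 + 2α + 2.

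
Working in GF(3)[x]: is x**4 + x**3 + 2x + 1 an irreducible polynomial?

Write m(x) = x**4 + x**3 + 2x + 1.
Check for roots in GF(3): m(0) = 1; m(1) = 2; m(2) = 2.
No roots, so no linear factors.
Monic irreducibles of degree 2 over GF(3): x**2 + 1, x**2 + x + 2, x**2 + 2x + 2.
None of them divide m (all give nonzero remainder).
No irreducible factor of degree ≤ 2 exists, so m is irreducible over GF(3).

Yes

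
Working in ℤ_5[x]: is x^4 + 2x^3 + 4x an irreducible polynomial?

No

Write f(x) = x^4 + 2x^3 + 4x.
Check for roots in ℤ_5: f(0) = 0 → root; f(1) = 2; f(2) = 0 → root; f(3) = 2; f(4) = 0 → root.
f(0) = 0, so (x) divides f(x); f is reducible.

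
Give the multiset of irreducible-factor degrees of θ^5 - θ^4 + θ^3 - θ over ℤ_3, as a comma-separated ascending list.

Write h(θ) = θ^5 - θ^4 + θ^3 - θ.
Roots in ℤ_3: h(0) = 0 → root; h(1) = 0 → root; h(2) = 1.
Linear factors from roots: (θ), (θ - 1).
Complete factorization: h(θ) = (θ)·(θ - 1)^2·(θ^2 + θ - 1).
Factor degrees with multiplicity: 1 + 1 + 1 + 2 = 5.

1, 1, 1, 2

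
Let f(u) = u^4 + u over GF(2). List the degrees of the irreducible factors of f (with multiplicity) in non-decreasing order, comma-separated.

Roots in GF(2): f(0) = 0 → root; f(1) = 0 → root.
Linear factors from roots: (u), (u + 1).
Complete factorization: f(u) = (u)·(u + 1)·(u^2 + u + 1).
Factor degrees with multiplicity: 1 + 1 + 2 = 4.

1, 1, 2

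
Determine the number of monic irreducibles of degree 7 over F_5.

11160

By the necklace-counting formula, N_5(7) = (1/7) Σ_{d|7} μ(7/d)·5^d.
Divisors of 7: 1, 7; μ(7/d) for each: -1, 1.
Σ = − 5^1 + 5^7 = 78120.
N = 78120/7 = 11160.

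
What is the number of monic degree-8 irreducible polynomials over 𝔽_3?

810

The number of monic irreducibles of degree 8 over GF(3) is (1/8)·Σ_{d∣8} μ(8/d) 3^d.
Divisors of 8: 1, 2, 4, 8; μ(8/d) for each: 0, 0, -1, 1.
Σ = − 3^4 + 3^8 = 6480.
N = 6480/8 = 810.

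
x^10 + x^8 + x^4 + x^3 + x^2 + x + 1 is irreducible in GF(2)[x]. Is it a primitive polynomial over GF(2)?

Write f(x) = x^10 + x^8 + x^4 + x^3 + x^2 + x + 1.
|GF(2^10)^×| = 2^10 − 1 = 1023. Prime factorization: 1023 = 3·11·31.
f is primitive ⇔ x has order 1023 in GF(2)[x]/(f), i.e. x^(1023/q) ≠ 1 for each prime q | 1023.
x^(341) mod f = 1
x^(93) mod f = x^9 + x^8 + x^7 + x^6 + x^5.
x^(33) mod f = x^8 + x^6 + x^5 + x^2 + 1.
Since x^(341) = 1, the order of x divides 341 < 1023; not primitive.

No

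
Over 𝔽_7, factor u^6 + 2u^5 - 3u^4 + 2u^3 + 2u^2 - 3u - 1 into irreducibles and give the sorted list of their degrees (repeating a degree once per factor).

1, 1, 4

Write f(u) = u^6 + 2u^5 - 3u^4 + 2u^3 + 2u^2 - 3u - 1.
Linear factors from roots: (u - 1), (u + 3).
Complete factorization: f(u) = (u + 3)·(u - 1)·(u^4 + 2u - 2).
Factor degrees with multiplicity: 1 + 1 + 4 = 6.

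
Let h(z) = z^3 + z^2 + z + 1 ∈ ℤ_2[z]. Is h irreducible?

Check for roots in ℤ_2: h(0) = 1; h(1) = 0 → root.
h(1) = 0, so (z − 1) divides h(z); h is reducible.

No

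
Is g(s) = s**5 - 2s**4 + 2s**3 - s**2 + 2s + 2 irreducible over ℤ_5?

Yes

Check for roots in ℤ_5: g(0) = 2; g(1) = 4; g(2) = 3; g(3) = 4; g(4) = 4.
No roots, so no linear factors.
Degree-2 irreducible divisors: test the 10 monic irreducibles of degree 2 over GF(5).
None of them divide g (all give nonzero remainder).
No irreducible factor of degree ≤ 2 exists, so g is irreducible over GF(5).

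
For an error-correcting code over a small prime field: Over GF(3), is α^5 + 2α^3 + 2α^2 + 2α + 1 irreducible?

Write m(α) = α^5 + 2α^3 + 2α^2 + 2α + 1.
Check for roots in GF(3): m(0) = 1; m(1) = 2; m(2) = 1.
No roots, so no linear factors.
Monic irreducibles of degree 2 over GF(3): α^2 + 1, α^2 + α + 2, α^2 + 2α + 2.
None of them divide m (all give nonzero remainder).
No irreducible factor of degree ≤ 2 exists, so m is irreducible over GF(3).

Yes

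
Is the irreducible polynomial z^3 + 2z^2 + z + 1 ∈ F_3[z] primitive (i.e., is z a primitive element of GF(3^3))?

Yes

Write f(z) = z^3 + 2z^2 + z + 1.
|GF(3^3)^×| = 3^3 − 1 = 26. Prime factorization: 26 = 2·13.
f is primitive ⇔ z has order 26 in GF(3)[z]/(f), i.e. z^(26/q) ≠ 1 for each prime q | 26.
z^(13) mod f = 2.
z^(2) mod f = z^2.
None equal 1, so z has full order 26; f is primitive.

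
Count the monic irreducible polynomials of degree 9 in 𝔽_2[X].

56

x^(2^9) − x is the product of all monic irreducibles of degree dividing 9; Möbius inversion gives N = (1/9) Σ μ(9/d)·2^d.
Divisors of 9: 1, 3, 9; μ(9/d) for each: 0, -1, 1.
Σ = − 2^3 + 2^9 = 504.
N = 504/9 = 56.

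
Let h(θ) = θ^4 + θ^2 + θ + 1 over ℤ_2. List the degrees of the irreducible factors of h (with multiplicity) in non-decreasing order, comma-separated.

Roots in ℤ_2: h(0) = 1; h(1) = 0 → root.
Linear factors from roots: (θ + 1).
Complete factorization: h(θ) = (θ + 1)·(θ^3 + θ^2 + 1).
Factor degrees with multiplicity: 1 + 3 = 4.

1, 3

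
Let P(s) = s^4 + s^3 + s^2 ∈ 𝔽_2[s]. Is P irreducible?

No

Check for roots in 𝔽_2: P(0) = 0 → root; P(1) = 1.
P(0) = 0, so (s) divides P(s); P is reducible.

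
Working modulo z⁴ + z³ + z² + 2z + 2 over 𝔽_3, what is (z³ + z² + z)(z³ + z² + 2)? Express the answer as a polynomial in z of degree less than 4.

Multiply in 𝔽_3[z]: (z³ + z² + z)·(z³ + z² + 2) = z⁶ + 2z⁵ + 2z⁴ + 2z² + 2z.
Reduce using z⁴ ≡ 2z³ + 2z² + z + 1 (mod z⁴ + z³ + z² + 2z + 2).
Reduced: z².

z^2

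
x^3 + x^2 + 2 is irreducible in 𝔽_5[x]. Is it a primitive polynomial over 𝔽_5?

Yes

Write f(x) = x^3 + x^2 + 2.
|GF(5^3)^×| = 5^3 − 1 = 124. Prime factorization: 124 = 2^2·31.
f is primitive ⇔ x has order 124 in GF(5)[x]/(f), i.e. x^(124/q) ≠ 1 for each prime q | 124.
x^(62) mod f = 4.
x^(4) mod f = x^2 + 3x + 2.
None equal 1, so x has full order 124; f is primitive.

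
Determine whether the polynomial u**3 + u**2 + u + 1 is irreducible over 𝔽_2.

No

Write g(u) = u**3 + u**2 + u + 1.
Check for roots in 𝔽_2: g(0) = 1; g(1) = 0 → root.
g(1) = 0, so (u − 1) divides g(u); g is reducible.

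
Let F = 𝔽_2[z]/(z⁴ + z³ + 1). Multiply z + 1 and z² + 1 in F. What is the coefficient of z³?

Multiply in 𝔽_2[z]: (z + 1)·(z² + 1) = z³ + z² + z + 1.
Reduced: z³ + z² + z + 1.

1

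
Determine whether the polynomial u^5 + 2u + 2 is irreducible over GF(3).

Write m(u) = u^5 + 2u + 2.
Check for roots in GF(3): m(0) = 2; m(1) = 2; m(2) = 2.
No roots, so no linear factors.
Monic irreducibles of degree 2 over GF(3): u^2 + 1, u^2 + u + 2, u^2 + 2u + 2.
None of them divide m (all give nonzero remainder).
No irreducible factor of degree ≤ 2 exists, so m is irreducible over GF(3).

Yes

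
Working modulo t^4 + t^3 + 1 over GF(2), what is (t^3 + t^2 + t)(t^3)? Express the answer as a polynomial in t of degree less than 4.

Multiply in GF(2)[t]: (t^3 + t^2 + t)·(t^3) = t^6 + t^5 + t^4.
Reduce using t^4 ≡ t^3 + 1 (mod t^4 + t^3 + 1).
Reduced: t^3 + t^2 + 1.

t^3 + t^2 + 1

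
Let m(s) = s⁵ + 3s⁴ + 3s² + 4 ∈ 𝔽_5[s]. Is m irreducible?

Check for roots in 𝔽_5: m(0) = 4; m(1) = 1; m(2) = 1; m(3) = 2; m(4) = 4.
No roots, so no linear factors.
Degree-2 irreducible divisors: test the 10 monic irreducibles of degree 2 over GF(5).
None of them divide m (all give nonzero remainder).
No irreducible factor of degree ≤ 2 exists, so m is irreducible over GF(5).

Yes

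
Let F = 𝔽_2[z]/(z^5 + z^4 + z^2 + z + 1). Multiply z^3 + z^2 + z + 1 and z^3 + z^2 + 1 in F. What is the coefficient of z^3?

0

Multiply in 𝔽_2[z]: (z^3 + z^2 + z + 1)·(z^3 + z^2 + 1) = z^6 + z^3 + z + 1.
Reduce using z^5 ≡ z^4 + z^2 + z + 1 (mod z^5 + z^4 + z^2 + z + 1).
Reduced: z^4 + z.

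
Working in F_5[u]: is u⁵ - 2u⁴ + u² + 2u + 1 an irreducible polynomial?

Write f(u) = u⁵ - 2u⁴ + u² + 2u + 1.
Check for roots in F_5: f(0) = 1; f(1) = 3; f(2) = 4; f(3) = 2; f(4) = 2.
No roots, so no linear factors.
Degree-2 irreducible divisors: test the 10 monic irreducibles of degree 2 over GF(5).
None of them divide f (all give nonzero remainder).
No irreducible factor of degree ≤ 2 exists, so f is irreducible over GF(5).

Yes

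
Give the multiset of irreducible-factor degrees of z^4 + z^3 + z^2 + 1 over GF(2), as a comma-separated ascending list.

Write g(z) = z^4 + z^3 + z^2 + 1.
Roots in GF(2): g(0) = 1; g(1) = 0 → root.
Linear factors from roots: (z + 1).
Complete factorization: g(z) = (z + 1)·(z^3 + z + 1).
Factor degrees with multiplicity: 1 + 3 = 4.

1, 3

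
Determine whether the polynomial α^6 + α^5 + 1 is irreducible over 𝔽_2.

Yes

Write h(α) = α^6 + α^5 + 1.
Check for roots in 𝔽_2: h(0) = 1; h(1) = 1.
No roots, so no linear factors.
Monic irreducibles of degree 2 over GF(2): α^2 + α + 1.
None of them divide h (all give nonzero remainder).
Monic irreducibles of degree 3 over GF(2): α^3 + α + 1, α^3 + α^2 + 1.
None of them divide h (all give nonzero remainder).
No irreducible factor of degree ≤ 3 exists, so h is irreducible over GF(2).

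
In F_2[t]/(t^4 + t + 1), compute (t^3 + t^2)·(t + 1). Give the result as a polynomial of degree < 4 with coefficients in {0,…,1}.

Multiply in F_2[t]: (t^3 + t^2)·(t + 1) = t^4 + t^2.
Reduce using t^4 ≡ t + 1 (mod t^4 + t + 1).
Reduced: t^2 + t + 1.

t^2 + t + 1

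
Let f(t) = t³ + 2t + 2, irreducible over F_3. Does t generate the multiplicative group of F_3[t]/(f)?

|GF(3^3)^×| = 3^3 − 1 = 26. Prime factorization: 26 = 2·13.
f is primitive ⇔ t has order 26 in GF(3)[t]/(f), i.e. t^(26/q) ≠ 1 for each prime q | 26.
t^(13) mod f = 1
t^(2) mod f = t².
Since t^(13) = 1, the order of t divides 13 < 26; not primitive.

No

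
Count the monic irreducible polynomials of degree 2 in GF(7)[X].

x^(7^2) − x is the product of all monic irreducibles of degree dividing 2; Möbius inversion gives N = (1/2) Σ μ(2/d)·7^d.
Divisors of 2: 1, 2; μ(2/d) for each: -1, 1.
Σ = − 7^1 + 7^2 = 42.
N = 42/2 = 21.

21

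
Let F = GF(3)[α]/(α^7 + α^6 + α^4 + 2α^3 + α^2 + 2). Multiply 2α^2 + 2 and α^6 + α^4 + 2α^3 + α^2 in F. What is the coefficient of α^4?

Multiply in GF(3)[α]: (2α^2 + 2)·(α^6 + α^4 + 2α^3 + α^2) = 2α^8 + α^6 + α^5 + α^4 + α^3 + 2α^2.
Reduce using α^7 ≡ 2α^6 + 2α^4 + α^3 + 2α^2 + 1 (mod α^7 + α^6 + α^4 + 2α^3 + α^2 + 2).
Reduced: 2α^5 + 2α^4 + α^2 + 2α + 1.

2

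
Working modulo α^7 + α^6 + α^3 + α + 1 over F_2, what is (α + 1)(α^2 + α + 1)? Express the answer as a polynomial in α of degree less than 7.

α^3 + 1

Multiply in F_2[α]: (α + 1)·(α^2 + α + 1) = α^3 + 1.
Reduced: α^3 + 1.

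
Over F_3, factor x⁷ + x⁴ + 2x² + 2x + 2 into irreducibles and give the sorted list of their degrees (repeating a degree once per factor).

Write f(x) = x⁷ + x⁴ + 2x² + 2x + 2.
Roots in F_3: f(0) = 2; f(1) = 2; f(2) = 2.
Complete factorization: f(x) = (x⁷ + x⁴ + 2x² + 2x + 2).
Factor degrees with multiplicity: 7 = 7.

7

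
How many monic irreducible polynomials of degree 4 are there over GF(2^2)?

60

The number of monic irreducibles of degree 4 over GF(4) is (1/4)·Σ_{d∣4} μ(4/d) 4^d.
Divisors of 4: 1, 2, 4; μ(4/d) for each: 0, -1, 1.
Σ = − 4^2 + 4^4 = 240.
N = 240/4 = 60.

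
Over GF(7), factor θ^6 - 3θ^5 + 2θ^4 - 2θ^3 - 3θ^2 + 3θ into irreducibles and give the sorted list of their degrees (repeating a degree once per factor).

Write g(θ) = θ^6 - 3θ^5 + 2θ^4 - 2θ^3 - 3θ^2 + 3θ.
Linear factors from roots: (θ), (θ + 3).
Complete factorization: g(θ) = (θ)·(θ + 3)·(θ^2 + 2θ - 2)·(θ^2 - θ + 3).
Factor degrees with multiplicity: 1 + 1 + 2 + 2 = 6.

1, 1, 2, 2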